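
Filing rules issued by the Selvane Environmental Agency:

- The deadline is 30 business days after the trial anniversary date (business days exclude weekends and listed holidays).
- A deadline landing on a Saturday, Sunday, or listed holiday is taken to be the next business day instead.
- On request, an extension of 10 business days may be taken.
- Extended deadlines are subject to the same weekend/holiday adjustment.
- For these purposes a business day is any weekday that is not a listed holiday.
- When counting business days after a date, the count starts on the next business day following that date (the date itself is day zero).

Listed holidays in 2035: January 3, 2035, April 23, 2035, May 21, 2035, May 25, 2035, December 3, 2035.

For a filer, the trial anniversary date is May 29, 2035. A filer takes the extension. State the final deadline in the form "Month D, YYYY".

July 24, 2035

Starting the day after May 29, 2035 and counting 30 business days lands on July 10, 2035.
July 10, 2035 falls on a Tuesday, which is a business day, so no adjustment is needed.
Counting 10 further business days from July 10, 2035 reaches July 24, 2035.
July 24, 2035 (Tuesday) is already a business day.
Final deadline: July 24, 2035.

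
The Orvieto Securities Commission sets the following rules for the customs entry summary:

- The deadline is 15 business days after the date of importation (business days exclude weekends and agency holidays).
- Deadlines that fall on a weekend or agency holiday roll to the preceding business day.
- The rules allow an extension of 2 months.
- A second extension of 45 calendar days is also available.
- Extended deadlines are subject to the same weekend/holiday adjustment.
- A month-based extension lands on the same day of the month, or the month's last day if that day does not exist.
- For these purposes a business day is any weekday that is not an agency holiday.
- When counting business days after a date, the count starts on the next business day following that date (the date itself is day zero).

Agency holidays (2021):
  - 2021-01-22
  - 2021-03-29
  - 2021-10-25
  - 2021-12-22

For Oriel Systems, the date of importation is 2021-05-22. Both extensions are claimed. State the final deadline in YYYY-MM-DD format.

2021-09-24

Counting 15 business days after 2021-05-22 (skipping weekends and listed holidays) reaches 2021-06-11.
2021-06-11 is a Friday and not a listed holiday, so it stands.
Add 2 months to 2021-06-11: 2021-08-11.
2021-08-11 falls on a Wednesday, which is a business day, so no adjustment is needed.
Add the 45 calendar-day extension to 2021-08-11: 2021-09-25.
2021-09-25 falls on a Saturday. Rolling to the preceding business day gives 2021-09-24, a Friday.
So the filing is due 2021-09-24.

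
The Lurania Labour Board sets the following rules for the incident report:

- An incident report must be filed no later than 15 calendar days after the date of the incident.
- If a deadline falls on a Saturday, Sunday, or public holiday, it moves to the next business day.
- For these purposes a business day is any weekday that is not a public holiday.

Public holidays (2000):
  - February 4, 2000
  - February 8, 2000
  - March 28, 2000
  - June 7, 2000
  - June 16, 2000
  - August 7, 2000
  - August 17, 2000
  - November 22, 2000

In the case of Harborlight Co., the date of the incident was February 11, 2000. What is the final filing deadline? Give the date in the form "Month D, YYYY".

Trigger date February 11, 2000 + 15 calendar days = February 26, 2000.
Because February 26, 2000 is a Saturday, the deadline becomes February 28, 2000 (Monday).
Deadline: February 28, 2000.

February 28, 2000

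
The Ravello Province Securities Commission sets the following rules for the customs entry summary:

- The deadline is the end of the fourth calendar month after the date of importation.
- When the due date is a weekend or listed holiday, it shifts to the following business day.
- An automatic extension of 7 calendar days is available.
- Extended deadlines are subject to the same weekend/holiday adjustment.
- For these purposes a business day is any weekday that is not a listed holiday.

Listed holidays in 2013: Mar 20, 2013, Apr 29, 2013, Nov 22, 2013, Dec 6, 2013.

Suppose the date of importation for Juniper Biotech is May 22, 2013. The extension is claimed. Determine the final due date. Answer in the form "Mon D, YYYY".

The fourth month after May 22, 2013 is September 2013, whose last day is Sep 30, 2013.
Sep 30, 2013 is a Monday and not a listed holiday, so it stands.
Applying the 7-calendar-day extension: Sep 30, 2013 + 7 days = Oct 7, 2013.
Oct 7, 2013 (Monday) is already a business day.
Deadline: Oct 7, 2013.

Oct 7, 2013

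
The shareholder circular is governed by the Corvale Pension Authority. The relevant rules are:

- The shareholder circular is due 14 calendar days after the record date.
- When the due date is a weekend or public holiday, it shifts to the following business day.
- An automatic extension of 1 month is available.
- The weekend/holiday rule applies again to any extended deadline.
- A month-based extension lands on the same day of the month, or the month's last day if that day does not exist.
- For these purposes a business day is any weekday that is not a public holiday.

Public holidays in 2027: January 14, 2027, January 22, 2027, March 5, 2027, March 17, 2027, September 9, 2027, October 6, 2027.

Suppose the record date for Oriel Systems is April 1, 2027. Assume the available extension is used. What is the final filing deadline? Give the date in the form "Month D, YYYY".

Adding 14 calendar days to April 1, 2027 gives April 15, 2027.
April 15, 2027 (Thursday) is already a business day.
Applying the 1 month extension: 1 month after April 15, 2027 is May 15, 2027.
May 15, 2027 falls on a Saturday. Rolling to the next business day gives May 17, 2027, a Monday.
The final due date is May 17, 2027.

May 17, 2027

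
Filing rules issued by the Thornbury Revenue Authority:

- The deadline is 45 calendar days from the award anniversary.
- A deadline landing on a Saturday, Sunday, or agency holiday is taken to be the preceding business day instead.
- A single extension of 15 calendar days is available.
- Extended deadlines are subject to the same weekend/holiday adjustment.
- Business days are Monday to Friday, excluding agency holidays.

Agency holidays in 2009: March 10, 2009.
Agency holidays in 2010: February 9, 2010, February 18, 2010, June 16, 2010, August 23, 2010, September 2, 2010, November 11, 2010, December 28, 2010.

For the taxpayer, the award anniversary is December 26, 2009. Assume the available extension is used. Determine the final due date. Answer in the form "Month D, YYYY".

Trigger date December 26, 2009 + 45 calendar days = February 9, 2010.
February 9, 2010 is a listed holiday, so it moves to the preceding business day, February 8, 2010 (Monday).
With the 15-day extension, February 8, 2010 becomes February 23, 2010.
February 23, 2010 is a Tuesday and not a listed holiday, so it stands.
Final deadline: February 23, 2010.

February 23, 2010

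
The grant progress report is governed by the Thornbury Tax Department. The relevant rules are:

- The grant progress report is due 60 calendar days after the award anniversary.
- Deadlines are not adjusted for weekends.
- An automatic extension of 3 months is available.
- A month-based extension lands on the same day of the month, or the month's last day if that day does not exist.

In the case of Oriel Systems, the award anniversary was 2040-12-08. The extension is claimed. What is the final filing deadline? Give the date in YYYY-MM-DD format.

From 2040-12-08, 60 calendar days later is 2041-02-06.
2041-02-06 falls on a Wednesday. The rules make no weekend/holiday allowance, so it remains 2041-02-06.
The 3 months extension carries 2041-02-06 to 2041-05-06.
2041-05-06 is a Monday; no weekend or holiday adjustment applies.
Deadline: 2041-05-06.

2041-05-06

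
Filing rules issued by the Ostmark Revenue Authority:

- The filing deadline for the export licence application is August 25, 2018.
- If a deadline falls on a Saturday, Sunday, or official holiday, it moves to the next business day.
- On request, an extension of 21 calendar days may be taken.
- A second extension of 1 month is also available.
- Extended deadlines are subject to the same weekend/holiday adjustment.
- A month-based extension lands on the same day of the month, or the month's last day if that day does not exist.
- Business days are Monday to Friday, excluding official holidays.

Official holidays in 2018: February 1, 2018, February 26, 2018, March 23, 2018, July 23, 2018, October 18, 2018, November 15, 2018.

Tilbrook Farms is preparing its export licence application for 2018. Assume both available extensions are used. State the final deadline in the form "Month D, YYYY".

October 17, 2018

Start from the fixed due date, August 25, 2018.
August 25, 2018 falls on a Saturday. Rolling to the next business day gives August 27, 2018, a Monday.
Add the 21 calendar-day extension to August 27, 2018: September 17, 2018.
September 17, 2018 falls on a Monday, which is a business day, so no adjustment is needed.
The 1 month extension carries September 17, 2018 to October 17, 2018.
Since October 17, 2018 is a Wednesday and not a holiday, the date is unchanged.
The final due date is October 17, 2018.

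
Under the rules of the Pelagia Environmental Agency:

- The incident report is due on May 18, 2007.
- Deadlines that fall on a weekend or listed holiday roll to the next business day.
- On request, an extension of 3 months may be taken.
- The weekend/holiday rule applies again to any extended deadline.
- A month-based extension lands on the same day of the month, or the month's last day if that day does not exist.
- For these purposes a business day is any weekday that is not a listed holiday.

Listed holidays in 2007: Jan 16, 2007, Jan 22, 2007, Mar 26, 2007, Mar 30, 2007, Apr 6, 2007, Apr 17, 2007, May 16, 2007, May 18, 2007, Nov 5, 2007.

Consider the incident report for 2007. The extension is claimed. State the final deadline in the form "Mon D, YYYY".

Aug 21, 2007

Start from the fixed due date, May 18, 2007.
May 18, 2007 falls on a listed holiday. Rolling to the next business day gives May 21, 2007, a Monday.
Applying the 3 months extension: 3 months after May 21, 2007 is Aug 21, 2007.
Aug 21, 2007 is a Tuesday and not a listed holiday, so it stands.
Deadline: Aug 21, 2007.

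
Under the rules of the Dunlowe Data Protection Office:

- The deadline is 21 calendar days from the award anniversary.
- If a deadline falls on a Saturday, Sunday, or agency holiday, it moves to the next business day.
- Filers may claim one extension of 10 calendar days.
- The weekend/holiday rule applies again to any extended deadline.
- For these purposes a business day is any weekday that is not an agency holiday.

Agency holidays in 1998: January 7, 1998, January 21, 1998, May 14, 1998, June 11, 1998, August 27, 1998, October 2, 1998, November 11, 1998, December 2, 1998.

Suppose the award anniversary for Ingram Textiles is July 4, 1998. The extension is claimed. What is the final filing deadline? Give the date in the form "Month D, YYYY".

From July 4, 1998, 21 calendar days later is July 25, 1998.
July 25, 1998 falls on a Saturday. Rolling to the next business day gives July 27, 1998, a Monday.
The 10-calendar-day extension moves the deadline from July 27, 1998 to August 6, 1998.
August 6, 1998 is a Thursday and not a listed holiday, so it stands.
Final deadline: August 6, 1998.

August 6, 1998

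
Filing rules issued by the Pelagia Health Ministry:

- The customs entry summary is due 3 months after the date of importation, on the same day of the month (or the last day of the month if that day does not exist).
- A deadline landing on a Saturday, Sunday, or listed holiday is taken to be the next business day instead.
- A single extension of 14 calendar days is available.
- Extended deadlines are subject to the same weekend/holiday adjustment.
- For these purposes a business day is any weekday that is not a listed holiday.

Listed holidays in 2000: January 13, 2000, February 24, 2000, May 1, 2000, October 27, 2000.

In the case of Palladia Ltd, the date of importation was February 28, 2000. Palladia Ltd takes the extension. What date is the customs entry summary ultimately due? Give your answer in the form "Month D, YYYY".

June 12, 2000

Moving 3 months forward from February 28, 2000 on the corresponding day gives May 28, 2000.
May 28, 2000 falls on a Sunday. Rolling to the next business day gives May 29, 2000, a Monday.
The 14-calendar-day extension moves the deadline from May 29, 2000 to June 12, 2000.
Since June 12, 2000 is a Monday and not a holiday, the date is unchanged.
The final due date is June 12, 2000.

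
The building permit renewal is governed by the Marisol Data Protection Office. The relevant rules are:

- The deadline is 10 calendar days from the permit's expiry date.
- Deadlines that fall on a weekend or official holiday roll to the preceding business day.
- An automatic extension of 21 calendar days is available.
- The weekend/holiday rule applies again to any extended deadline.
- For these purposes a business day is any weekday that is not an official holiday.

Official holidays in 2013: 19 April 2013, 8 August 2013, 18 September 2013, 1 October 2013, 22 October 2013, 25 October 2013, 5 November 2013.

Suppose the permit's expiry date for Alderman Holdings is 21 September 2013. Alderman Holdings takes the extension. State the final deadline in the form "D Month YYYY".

21 October 2013

Trigger date 21 September 2013 + 10 calendar days = 1 October 2013.
Because 1 October 2013 is a listed holiday, the deadline becomes 30 September 2013 (Monday).
Applying the 21-calendar-day extension: 30 September 2013 + 21 days = 21 October 2013.
21 October 2013 (Monday) is already a business day.
Final deadline: 21 October 2013.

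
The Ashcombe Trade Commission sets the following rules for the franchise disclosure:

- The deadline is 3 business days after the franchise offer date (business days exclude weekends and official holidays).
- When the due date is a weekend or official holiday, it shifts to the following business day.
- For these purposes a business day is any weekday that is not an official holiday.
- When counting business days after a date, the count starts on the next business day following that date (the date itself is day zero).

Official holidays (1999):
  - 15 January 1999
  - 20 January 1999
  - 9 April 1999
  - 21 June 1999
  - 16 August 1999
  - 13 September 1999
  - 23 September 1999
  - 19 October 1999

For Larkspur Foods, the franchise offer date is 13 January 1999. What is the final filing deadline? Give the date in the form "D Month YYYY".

19 January 1999

Starting the day after 13 January 1999 and counting 3 business days lands on 19 January 1999.
Since 19 January 1999 is a Tuesday and not a holiday, the date is unchanged.
Deadline: 19 January 1999.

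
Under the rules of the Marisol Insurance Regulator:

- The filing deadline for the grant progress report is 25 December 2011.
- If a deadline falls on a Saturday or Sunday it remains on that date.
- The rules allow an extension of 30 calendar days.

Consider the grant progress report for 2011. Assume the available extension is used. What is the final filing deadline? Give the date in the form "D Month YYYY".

Start from the fixed due date, 25 December 2011.
25 December 2011 is a Sunday; no weekend or holiday adjustment applies.
With the 30-day extension, 25 December 2011 becomes 24 January 2012.
24 January 2012 falls on a Tuesday. The rules make no weekend/holiday allowance, so it remains 24 January 2012.
The final due date is 24 January 2012.

24 January 2012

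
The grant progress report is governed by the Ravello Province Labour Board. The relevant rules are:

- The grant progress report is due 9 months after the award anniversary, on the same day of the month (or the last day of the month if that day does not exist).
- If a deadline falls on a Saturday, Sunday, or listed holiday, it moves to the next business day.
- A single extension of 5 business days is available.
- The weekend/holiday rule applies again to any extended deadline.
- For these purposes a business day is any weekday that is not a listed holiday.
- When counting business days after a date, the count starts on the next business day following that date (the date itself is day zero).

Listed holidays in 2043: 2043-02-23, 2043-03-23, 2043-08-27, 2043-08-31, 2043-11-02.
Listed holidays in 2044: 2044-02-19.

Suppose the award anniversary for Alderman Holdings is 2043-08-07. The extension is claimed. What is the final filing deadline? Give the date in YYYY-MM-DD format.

Moving 9 months forward from 2043-08-07 on the corresponding day gives 2044-05-07.
2044-05-07 is a Saturday; the next business day is 2044-05-09 (Monday).
The 5-business-day extension runs from 2044-05-09 to 2044-05-16.
2044-05-16 falls on a Monday, which is a business day, so no adjustment is needed.
The final due date is 2044-05-16.

2044-05-16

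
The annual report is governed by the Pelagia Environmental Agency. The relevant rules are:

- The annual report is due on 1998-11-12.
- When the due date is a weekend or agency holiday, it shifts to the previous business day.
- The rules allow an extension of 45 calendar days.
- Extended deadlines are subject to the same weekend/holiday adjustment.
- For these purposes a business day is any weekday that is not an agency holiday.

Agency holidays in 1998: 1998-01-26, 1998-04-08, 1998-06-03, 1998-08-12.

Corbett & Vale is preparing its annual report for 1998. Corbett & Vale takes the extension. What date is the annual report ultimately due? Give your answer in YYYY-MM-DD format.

1998-12-25

The statutory due date is 1998-11-12.
Since 1998-11-12 is a Thursday and not a holiday, the date is unchanged.
The 45-calendar-day extension moves the deadline from 1998-11-12 to 1998-12-27.
1998-12-27 is a Sunday, so it moves to the preceding business day, 1998-12-25 (Friday).
The final due date is 1998-12-25.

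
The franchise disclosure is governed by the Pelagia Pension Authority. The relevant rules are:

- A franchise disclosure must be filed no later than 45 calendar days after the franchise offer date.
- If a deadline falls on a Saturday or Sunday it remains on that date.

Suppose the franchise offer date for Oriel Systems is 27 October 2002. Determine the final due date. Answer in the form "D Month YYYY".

Trigger date 27 October 2002 + 45 calendar days = 11 December 2002.
11 December 2002 is a Wednesday; no weekend or holiday adjustment applies.
Final deadline: 11 December 2002.

11 December 2002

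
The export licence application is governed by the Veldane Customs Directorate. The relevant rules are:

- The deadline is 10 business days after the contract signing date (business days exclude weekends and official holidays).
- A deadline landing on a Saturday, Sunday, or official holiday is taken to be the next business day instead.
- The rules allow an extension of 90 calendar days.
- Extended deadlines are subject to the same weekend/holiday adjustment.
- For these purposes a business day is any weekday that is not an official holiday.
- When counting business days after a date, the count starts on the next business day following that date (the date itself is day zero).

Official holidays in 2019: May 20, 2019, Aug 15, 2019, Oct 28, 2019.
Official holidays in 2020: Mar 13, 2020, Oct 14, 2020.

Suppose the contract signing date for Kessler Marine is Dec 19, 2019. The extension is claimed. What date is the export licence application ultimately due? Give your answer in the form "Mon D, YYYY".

10 business days after Dec 19, 2019, excluding weekends and holidays, is Jan 2, 2020.
Jan 2, 2020 is a Thursday and not a listed holiday, so it stands.
With the 90-day extension, Jan 2, 2020 becomes Apr 1, 2020.
Apr 1, 2020 falls on a Wednesday, which is a business day, so no adjustment is needed.
Deadline: Apr 1, 2020.

Apr 1, 2020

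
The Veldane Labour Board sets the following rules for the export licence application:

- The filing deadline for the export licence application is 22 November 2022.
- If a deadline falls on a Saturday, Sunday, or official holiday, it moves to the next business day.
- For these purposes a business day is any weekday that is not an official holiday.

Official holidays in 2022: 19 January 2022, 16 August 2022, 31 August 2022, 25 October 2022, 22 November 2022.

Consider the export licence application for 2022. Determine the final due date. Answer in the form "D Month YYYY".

23 November 2022

The statutory due date is 22 November 2022.
Because 22 November 2022 is a listed holiday, the deadline becomes 23 November 2022 (Wednesday).
Deadline: 23 November 2022.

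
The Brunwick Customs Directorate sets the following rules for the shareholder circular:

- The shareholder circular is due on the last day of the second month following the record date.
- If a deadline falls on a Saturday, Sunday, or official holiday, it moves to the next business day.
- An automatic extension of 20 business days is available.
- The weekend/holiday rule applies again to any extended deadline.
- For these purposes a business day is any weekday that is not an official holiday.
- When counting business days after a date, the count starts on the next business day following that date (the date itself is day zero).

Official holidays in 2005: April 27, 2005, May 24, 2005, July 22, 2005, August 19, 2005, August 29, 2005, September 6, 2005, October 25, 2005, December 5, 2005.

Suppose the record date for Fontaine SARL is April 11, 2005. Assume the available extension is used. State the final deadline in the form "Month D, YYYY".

July 29, 2005

2 months after April 11, 2005 is June 2005; that month ends on June 30, 2005.
June 30, 2005 (Thursday) is already a business day.
Applying the 20-business-day extension: 20 business days after June 30, 2005 is July 29, 2005.
July 29, 2005 (Friday) is already a business day.
Deadline: July 29, 2005.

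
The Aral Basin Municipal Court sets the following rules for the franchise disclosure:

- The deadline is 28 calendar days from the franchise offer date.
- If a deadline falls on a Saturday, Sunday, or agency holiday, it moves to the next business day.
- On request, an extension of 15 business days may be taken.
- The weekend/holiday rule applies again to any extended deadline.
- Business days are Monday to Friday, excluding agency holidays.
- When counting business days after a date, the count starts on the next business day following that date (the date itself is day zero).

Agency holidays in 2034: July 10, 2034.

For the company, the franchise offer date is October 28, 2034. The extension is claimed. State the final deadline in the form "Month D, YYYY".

Adding 28 calendar days to October 28, 2034 gives November 25, 2034.
Because November 25, 2034 is a Saturday, the deadline becomes November 27, 2034 (Monday).
Counting 15 further business days from November 27, 2034 reaches December 18, 2034.
December 18, 2034 (Monday) is already a business day.
Final deadline: December 18, 2034.

December 18, 2034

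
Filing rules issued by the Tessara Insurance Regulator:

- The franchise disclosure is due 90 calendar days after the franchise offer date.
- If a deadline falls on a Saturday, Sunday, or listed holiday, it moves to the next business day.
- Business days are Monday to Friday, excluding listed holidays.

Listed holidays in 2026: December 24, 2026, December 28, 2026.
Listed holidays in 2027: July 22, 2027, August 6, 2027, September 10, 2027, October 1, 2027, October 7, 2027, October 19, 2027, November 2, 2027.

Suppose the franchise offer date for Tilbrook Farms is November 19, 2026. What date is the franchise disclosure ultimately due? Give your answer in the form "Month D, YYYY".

February 17, 2027

Adding 90 calendar days to November 19, 2026 gives February 17, 2027.
Since February 17, 2027 is a Wednesday and not a holiday, the date is unchanged.
Deadline: February 17, 2027.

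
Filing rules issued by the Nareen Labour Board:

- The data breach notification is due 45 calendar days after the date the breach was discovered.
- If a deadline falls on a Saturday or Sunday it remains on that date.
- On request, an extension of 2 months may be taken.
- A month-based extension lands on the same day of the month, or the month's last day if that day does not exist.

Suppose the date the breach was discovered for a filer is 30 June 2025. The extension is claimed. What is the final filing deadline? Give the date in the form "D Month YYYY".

14 October 2025

From 30 June 2025, 45 calendar days later is 14 August 2025.
14 August 2025 falls on a Thursday. The rules make no weekend/holiday allowance, so it remains 14 August 2025.
Applying the 2 months extension: 2 months after 14 August 2025 is 14 October 2025.
14 October 2025 is a Tuesday; no weekend or holiday adjustment applies.
So the filing is due 14 October 2025.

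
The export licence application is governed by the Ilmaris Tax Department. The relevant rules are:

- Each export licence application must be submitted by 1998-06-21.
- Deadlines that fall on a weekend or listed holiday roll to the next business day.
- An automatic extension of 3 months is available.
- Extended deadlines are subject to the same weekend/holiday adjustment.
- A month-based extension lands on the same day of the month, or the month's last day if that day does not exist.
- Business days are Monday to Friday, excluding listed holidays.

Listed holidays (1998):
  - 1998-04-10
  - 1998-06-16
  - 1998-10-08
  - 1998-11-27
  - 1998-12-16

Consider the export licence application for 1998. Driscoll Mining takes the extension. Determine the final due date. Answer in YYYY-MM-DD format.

1998-09-22

Start from the fixed due date, 1998-06-21.
1998-06-21 falls on a Sunday. Rolling to the next business day gives 1998-06-22, a Monday.
Add 3 months to 1998-06-22: 1998-09-22.
1998-09-22 is a Tuesday and not a listed holiday, so it stands.
Final deadline: 1998-09-22.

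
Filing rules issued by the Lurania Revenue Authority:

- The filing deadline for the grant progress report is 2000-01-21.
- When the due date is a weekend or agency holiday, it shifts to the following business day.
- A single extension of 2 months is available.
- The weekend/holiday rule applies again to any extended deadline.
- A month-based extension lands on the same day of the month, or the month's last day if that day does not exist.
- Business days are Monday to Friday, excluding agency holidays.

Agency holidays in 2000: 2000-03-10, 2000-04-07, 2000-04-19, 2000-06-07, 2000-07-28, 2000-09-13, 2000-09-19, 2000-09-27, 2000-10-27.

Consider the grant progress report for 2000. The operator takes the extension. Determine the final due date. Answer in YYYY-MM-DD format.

2000-03-21

The stated deadline is 2000-01-21.
2000-01-21 falls on a Friday, which is a business day, so no adjustment is needed.
The 2 months extension carries 2000-01-21 to 2000-03-21.
2000-03-21 is a Tuesday and not a listed holiday, so it stands.
Deadline: 2000-03-21.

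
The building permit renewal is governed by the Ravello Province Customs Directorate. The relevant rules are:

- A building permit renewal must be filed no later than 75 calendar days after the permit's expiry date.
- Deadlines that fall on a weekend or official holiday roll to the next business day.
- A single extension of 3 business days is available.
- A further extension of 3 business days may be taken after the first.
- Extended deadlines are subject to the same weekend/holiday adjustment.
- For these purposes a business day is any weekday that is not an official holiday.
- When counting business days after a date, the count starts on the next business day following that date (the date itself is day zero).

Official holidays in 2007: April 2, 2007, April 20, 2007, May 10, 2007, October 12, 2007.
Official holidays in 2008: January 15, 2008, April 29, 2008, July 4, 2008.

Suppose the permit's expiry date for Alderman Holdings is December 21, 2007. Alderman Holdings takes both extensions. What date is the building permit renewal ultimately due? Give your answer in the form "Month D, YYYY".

Adding 75 calendar days to December 21, 2007 gives March 5, 2008.
March 5, 2008 (Wednesday) is already a business day.
Applying the 3-business-day extension: 3 business days after March 5, 2008 is March 10, 2008.
March 10, 2008 is a Monday and not a listed holiday, so it stands.
Counting 3 further business days from March 10, 2008 reaches March 13, 2008.
March 13, 2008 is a Thursday and not a listed holiday, so it stands.
So the filing is due March 13, 2008.

March 13, 2008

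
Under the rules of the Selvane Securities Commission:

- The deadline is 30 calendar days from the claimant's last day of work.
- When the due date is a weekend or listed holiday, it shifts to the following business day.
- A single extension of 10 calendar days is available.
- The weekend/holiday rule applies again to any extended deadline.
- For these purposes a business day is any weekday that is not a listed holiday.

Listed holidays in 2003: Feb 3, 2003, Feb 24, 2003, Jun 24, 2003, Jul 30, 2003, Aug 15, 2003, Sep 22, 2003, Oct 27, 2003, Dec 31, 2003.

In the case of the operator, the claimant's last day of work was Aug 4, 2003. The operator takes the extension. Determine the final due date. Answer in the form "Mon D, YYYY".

Sep 15, 2003

Adding 30 calendar days to Aug 4, 2003 gives Sep 3, 2003.
Sep 3, 2003 (Wednesday) is already a business day.
Applying the 10-calendar-day extension: Sep 3, 2003 + 10 days = Sep 13, 2003.
Because Sep 13, 2003 is a Saturday, the deadline becomes Sep 15, 2003 (Monday).
The final due date is Sep 15, 2003.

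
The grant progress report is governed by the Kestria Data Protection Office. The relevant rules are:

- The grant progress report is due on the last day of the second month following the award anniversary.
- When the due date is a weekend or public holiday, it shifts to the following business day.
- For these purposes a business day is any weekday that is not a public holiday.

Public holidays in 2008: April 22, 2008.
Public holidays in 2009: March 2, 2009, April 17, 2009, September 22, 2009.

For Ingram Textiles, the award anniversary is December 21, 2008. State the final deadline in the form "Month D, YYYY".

The second month after December 21, 2008 is February 2009, whose last day is February 28, 2009.
February 28, 2009 is a Saturday; the next business day is March 3, 2009 (Tuesday).
So the filing is due March 3, 2009.

March 3, 2009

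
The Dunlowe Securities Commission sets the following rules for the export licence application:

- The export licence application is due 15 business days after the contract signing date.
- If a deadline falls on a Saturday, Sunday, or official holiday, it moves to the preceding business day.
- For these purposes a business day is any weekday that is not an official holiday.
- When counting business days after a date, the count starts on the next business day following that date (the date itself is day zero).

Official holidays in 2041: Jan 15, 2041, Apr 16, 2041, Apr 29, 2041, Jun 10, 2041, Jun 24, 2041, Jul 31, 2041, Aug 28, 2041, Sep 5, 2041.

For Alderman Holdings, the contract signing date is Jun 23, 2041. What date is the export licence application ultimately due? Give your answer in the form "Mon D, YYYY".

Counting 15 business days after Jun 23, 2041 (skipping weekends and listed holidays) reaches Jul 15, 2041.
Jul 15, 2041 (Monday) is already a business day.
Final deadline: Jul 15, 2041.

Jul 15, 2041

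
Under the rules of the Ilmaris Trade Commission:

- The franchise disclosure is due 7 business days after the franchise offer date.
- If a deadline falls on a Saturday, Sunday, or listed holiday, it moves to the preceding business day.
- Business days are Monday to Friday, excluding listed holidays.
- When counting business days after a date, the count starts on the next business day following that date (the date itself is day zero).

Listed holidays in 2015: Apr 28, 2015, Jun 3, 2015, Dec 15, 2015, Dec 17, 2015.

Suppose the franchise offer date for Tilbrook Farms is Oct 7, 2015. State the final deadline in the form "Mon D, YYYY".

7 business days after Oct 7, 2015, excluding weekends and holidays, is Oct 16, 2015.
Oct 16, 2015 (Friday) is already a business day.
Deadline: Oct 16, 2015.

Oct 16, 2015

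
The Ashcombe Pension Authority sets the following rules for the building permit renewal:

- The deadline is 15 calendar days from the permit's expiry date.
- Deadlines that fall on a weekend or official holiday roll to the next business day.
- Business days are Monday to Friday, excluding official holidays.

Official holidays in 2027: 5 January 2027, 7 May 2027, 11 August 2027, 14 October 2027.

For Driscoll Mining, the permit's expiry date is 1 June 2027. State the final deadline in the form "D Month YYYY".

From 1 June 2027, 15 calendar days later is 16 June 2027.
16 June 2027 (Wednesday) is already a business day.
Deadline: 16 June 2027.

16 June 2027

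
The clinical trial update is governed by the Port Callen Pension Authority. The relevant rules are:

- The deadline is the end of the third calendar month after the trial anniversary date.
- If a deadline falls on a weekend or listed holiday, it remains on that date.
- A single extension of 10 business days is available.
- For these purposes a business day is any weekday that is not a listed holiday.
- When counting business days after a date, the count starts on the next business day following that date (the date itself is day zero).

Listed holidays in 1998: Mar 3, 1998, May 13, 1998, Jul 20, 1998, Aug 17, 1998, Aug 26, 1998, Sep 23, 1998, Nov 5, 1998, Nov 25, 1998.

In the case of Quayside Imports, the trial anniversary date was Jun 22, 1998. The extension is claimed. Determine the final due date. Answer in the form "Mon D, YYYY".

Oct 14, 1998

3 months after Jun 22, 1998 is September 1998; that month ends on Sep 30, 1998.
No adjustment is made for weekends or holidays, so Sep 30, 1998 stands.
Applying the 10-business-day extension: 10 business days after Sep 30, 1998 is Oct 14, 1998.
Oct 14, 1998 falls on a Wednesday. The rules make no weekend/holiday allowance, so it remains Oct 14, 1998.
So the filing is due Oct 14, 1998.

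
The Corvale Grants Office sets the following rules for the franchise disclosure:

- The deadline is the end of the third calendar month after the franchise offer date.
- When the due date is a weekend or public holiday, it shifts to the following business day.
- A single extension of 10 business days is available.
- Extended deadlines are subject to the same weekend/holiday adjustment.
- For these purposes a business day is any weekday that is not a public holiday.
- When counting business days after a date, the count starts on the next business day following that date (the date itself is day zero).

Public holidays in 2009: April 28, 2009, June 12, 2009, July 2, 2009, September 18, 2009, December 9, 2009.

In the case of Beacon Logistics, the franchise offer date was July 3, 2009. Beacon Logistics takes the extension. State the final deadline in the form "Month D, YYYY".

3 months after July 3, 2009 is October 2009; that month ends on October 31, 2009.
October 31, 2009 is a Saturday, so it moves to the next business day, November 2, 2009 (Monday).
Counting 10 further business days from November 2, 2009 reaches November 16, 2009.
November 16, 2009 falls on a Monday, which is a business day, so no adjustment is needed.
So the filing is due November 16, 2009.

November 16, 2009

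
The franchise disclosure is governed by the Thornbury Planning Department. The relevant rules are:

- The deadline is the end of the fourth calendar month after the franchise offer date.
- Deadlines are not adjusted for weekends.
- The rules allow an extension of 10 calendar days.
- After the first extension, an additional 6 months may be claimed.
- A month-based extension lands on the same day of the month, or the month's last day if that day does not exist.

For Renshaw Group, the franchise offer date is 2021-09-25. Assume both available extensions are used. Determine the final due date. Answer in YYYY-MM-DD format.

The fourth month after 2021-09-25 is January 2022, whose last day is 2022-01-31.
2022-01-31 is a Monday; no weekend or holiday adjustment applies.
With the 10-day extension, 2022-01-31 becomes 2022-02-10.
2022-02-10 falls on a Thursday. The rules make no weekend/holiday allowance, so it remains 2022-02-10.
Add 6 months to 2022-02-10: 2022-08-10.
2022-08-10 is a Wednesday; no weekend or holiday adjustment applies.
Final deadline: 2022-08-10.

2022-08-10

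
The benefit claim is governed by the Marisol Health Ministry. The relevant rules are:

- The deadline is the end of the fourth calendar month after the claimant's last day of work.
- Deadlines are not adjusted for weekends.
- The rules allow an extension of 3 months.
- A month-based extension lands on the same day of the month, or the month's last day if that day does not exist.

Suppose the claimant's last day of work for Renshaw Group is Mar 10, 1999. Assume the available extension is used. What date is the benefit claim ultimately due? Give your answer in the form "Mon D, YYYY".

Oct 31, 1999

The fourth month after Mar 10, 1999 is July 1999, whose last day is Jul 31, 1999.
Jul 31, 1999 falls on a Saturday. The rules make no weekend/holiday allowance, so it remains Jul 31, 1999.
The 3 months extension carries Jul 31, 1999 to Oct 31, 1999.
No adjustment is made for weekends or holidays, so Oct 31, 1999 stands.
Final deadline: Oct 31, 1999.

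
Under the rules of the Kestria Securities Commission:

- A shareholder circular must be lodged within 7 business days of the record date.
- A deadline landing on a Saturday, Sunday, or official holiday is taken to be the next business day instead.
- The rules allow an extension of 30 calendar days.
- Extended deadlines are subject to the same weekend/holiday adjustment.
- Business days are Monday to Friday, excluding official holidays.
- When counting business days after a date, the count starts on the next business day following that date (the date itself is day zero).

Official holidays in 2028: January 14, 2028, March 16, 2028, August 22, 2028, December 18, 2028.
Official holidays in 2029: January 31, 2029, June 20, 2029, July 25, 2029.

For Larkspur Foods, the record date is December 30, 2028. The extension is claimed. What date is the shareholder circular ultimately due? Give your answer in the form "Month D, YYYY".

Starting the day after December 30, 2028 and counting 7 business days lands on January 9, 2029.
January 9, 2029 falls on a Tuesday, which is a business day, so no adjustment is needed.
With the 30-day extension, January 9, 2029 becomes February 8, 2029.
Since February 8, 2029 is a Thursday and not a holiday, the date is unchanged.
Deadline: February 8, 2029.

February 8, 2029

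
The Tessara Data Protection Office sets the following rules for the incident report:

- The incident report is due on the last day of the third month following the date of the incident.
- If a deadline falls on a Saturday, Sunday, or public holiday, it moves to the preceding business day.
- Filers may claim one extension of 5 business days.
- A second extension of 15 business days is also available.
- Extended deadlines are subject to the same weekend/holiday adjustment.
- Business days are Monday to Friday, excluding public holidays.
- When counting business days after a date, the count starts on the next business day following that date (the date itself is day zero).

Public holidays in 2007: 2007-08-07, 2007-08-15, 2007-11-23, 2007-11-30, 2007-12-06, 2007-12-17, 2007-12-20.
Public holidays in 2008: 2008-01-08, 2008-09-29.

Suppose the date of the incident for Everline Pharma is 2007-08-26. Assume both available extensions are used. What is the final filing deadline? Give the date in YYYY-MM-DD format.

2008-01-02

3 months after 2007-08-26 falls in November 2007; the last day of that month is 2007-11-30.
2007-11-30 is a listed holiday; the preceding business day is 2007-11-29 (Thursday).
Applying the 5-business-day extension: 5 business days after 2007-11-29 is 2007-12-10.
Since 2007-12-10 is a Monday and not a holiday, the date is unchanged.
Applying the 15-business-day extension: 15 business days after 2007-12-10 is 2008-01-02.
2008-01-02 falls on a Wednesday, which is a business day, so no adjustment is needed.
Final deadline: 2008-01-02.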